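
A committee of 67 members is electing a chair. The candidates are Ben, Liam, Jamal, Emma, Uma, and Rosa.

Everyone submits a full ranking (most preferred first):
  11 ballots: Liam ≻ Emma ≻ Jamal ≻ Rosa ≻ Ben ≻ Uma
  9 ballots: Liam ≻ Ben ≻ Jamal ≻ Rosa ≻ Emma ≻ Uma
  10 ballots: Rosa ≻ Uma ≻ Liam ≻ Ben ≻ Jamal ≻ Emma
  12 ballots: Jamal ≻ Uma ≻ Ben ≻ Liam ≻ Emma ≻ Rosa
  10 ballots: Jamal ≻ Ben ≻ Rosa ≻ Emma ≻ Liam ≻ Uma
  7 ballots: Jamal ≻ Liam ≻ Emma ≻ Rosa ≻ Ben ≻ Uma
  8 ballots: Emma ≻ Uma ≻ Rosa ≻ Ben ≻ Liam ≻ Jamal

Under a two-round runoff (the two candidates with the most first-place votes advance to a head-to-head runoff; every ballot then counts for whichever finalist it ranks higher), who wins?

Liam

Round 1 first-place votes: Ben 0, Liam 20, Jamal 29, Emma 8, Uma 0, Rosa 10. Jamal and Liam advance.
Runoff: Jamal is ranked above Liam on 29 ballots, Liam above Jamal on 38.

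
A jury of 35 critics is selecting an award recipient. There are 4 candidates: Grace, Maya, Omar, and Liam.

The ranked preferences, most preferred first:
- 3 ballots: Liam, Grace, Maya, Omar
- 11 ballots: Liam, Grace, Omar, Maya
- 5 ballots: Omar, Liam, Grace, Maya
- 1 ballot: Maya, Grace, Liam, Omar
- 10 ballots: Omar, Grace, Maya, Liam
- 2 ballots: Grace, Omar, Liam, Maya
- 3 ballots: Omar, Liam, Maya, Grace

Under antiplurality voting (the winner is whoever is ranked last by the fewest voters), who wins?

Last-place votes: Grace 3, Maya 18, Omar 4, Liam 10.

Grace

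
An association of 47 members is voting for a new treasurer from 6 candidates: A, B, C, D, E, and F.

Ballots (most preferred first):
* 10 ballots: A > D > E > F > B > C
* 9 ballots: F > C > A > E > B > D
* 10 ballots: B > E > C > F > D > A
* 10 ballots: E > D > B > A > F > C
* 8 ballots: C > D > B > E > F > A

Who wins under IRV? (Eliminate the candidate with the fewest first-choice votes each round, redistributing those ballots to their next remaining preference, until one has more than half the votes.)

B

Round 1: A 10, B 10, C 8, D 0, E 10, F 9. D eliminated.
Round 2: A 10, B 10, C 8, E 10, F 9. C eliminated.
Round 3: A 10, B 18, E 10, F 9. F eliminated.
Round 4: A 19, B 18, E 10. E eliminated.
Round 5: A 19, B 28. B has a majority (≥24).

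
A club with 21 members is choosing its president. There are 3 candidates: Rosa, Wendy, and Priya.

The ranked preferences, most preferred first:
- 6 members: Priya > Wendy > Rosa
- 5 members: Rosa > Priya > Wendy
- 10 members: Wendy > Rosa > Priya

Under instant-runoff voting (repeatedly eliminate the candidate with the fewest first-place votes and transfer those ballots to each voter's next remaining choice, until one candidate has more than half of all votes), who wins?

Priya

Round 1: Rosa 5, Wendy 10, Priya 6. Rosa eliminated.
Round 2: Wendy 10, Priya 11. Priya has a majority (≥11).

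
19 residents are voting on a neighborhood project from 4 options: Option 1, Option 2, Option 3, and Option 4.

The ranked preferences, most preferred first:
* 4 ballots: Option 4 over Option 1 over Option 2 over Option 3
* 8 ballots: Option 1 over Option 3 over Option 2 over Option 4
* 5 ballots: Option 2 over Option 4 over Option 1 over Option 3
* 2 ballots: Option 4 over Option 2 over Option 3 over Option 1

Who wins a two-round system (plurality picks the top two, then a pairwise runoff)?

Round 1 first-place votes: Option 1 8, Option 2 5, Option 3 0, Option 4 6. Option 1 and Option 4 advance.
Runoff: Option 1 is ranked above Option 4 on 8 ballots, Option 4 above Option 1 on 11.

Option 4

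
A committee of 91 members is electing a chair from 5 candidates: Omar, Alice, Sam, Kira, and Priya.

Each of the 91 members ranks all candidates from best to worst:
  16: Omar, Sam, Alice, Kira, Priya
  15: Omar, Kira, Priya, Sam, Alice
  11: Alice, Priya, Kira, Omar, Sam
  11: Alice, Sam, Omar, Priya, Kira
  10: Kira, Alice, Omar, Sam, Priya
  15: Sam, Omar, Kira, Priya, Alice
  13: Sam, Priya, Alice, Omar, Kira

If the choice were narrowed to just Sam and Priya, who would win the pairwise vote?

Sam

Sam is ranked above Priya on 65 ballots; Priya above Sam on 26.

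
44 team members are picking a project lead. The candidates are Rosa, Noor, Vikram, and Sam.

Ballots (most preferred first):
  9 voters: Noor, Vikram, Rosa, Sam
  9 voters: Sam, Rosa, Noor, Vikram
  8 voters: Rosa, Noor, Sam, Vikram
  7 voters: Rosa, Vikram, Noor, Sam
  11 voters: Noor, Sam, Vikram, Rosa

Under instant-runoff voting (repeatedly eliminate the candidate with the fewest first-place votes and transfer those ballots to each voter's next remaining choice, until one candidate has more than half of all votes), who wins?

Rosa

Round 1: Rosa 15, Noor 20, Vikram 0, Sam 9. Vikram eliminated.
Round 2: Rosa 15, Noor 20, Sam 9. Sam eliminated.
Round 3: Rosa 24, Noor 20. Rosa has a majority (≥23).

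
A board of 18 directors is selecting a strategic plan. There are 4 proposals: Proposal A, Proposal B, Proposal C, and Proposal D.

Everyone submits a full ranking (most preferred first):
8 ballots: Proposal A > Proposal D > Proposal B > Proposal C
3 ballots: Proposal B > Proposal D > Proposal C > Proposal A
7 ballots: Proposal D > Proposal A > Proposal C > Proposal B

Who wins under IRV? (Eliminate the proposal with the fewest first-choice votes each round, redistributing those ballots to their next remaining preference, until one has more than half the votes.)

Round 1: Proposal A 8, Proposal B 3, Proposal C 0, Proposal D 7. Proposal C eliminated.
Round 2: Proposal A 8, Proposal B 3, Proposal D 7. Proposal B eliminated.
Round 3: Proposal A 8, Proposal D 10. Proposal D has a majority (≥10).

Proposal D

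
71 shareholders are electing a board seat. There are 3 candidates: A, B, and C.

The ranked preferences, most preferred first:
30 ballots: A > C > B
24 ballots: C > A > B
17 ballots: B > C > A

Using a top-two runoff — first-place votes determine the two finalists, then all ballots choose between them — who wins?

Round 1 first-place votes: A 30, B 17, C 24. A and C advance.
Runoff: A is ranked above C on 30 ballots, C above A on 41.

C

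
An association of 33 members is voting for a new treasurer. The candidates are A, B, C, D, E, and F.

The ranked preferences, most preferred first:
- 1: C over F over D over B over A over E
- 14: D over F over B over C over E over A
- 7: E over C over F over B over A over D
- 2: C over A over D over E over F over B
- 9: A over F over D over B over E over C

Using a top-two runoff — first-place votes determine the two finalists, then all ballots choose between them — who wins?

A

Round 1 first-place votes: A 9, B 0, C 3, D 14, E 7, F 0. D and A advance.
Runoff: D is ranked above A on 15 ballots, A above D on 18.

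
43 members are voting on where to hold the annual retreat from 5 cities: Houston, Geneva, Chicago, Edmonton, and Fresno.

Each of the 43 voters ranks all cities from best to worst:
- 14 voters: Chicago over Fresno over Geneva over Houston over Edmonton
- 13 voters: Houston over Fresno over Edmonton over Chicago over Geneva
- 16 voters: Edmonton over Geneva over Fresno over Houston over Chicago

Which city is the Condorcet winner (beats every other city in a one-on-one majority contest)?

Fresno

Fresno vs Houston: 30–13
Fresno vs Geneva: 27–16
Fresno vs Chicago: 29–14
Fresno vs Edmonton: 27–16
Fresno beats every other city.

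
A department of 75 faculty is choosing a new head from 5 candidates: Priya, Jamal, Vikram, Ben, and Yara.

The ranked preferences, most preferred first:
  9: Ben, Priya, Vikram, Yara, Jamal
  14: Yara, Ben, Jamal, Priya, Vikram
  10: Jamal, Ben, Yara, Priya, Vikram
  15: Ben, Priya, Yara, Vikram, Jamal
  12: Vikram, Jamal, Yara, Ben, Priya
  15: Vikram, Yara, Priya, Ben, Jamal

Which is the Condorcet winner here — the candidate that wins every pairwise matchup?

Yara

Yara vs Priya: 51–24
Yara vs Jamal: 53–22
Yara vs Vikram: 39–36
Yara vs Ben: 41–34
Yara beats every other candidate.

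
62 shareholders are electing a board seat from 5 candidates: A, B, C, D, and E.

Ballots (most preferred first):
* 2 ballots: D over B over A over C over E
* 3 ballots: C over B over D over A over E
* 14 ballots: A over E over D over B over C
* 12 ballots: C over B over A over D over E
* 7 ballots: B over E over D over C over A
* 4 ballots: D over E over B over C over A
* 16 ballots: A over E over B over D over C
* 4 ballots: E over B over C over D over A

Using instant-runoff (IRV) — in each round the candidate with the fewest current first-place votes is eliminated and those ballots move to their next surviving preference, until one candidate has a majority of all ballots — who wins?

Round 1: A 30, B 7, C 15, D 6, E 4. E eliminated.
Round 2: A 30, B 11, C 15, D 6. D eliminated.
Round 3: A 30, B 17, C 15. C eliminated.
Round 4: A 30, B 32. B has a majority (≥32).

B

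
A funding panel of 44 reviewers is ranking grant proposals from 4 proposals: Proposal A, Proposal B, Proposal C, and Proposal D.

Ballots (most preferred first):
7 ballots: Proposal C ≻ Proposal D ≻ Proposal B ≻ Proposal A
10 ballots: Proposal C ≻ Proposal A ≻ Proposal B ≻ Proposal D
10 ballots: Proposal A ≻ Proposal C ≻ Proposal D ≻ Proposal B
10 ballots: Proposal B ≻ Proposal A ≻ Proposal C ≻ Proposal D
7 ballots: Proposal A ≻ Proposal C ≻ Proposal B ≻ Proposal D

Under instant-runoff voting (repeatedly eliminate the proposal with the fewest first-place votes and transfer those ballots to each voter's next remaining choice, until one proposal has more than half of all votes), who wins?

Round 1: Proposal A 17, Proposal B 10, Proposal C 17, Proposal D 0. Proposal D eliminated.
Round 2: Proposal A 17, Proposal B 10, Proposal C 17. Proposal B eliminated.
Round 3: Proposal A 27, Proposal C 17. Proposal A has a majority (≥23).

Proposal A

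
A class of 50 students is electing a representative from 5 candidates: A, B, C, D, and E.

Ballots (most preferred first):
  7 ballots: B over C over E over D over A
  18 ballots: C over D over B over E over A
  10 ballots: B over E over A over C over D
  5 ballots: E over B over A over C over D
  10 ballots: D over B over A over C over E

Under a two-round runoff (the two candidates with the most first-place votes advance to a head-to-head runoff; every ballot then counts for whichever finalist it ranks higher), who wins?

Round 1 first-place votes: A 0, B 17, C 18, D 10, E 5. C and B advance.
Runoff: C is ranked above B on 18 ballots, B above C on 32.

B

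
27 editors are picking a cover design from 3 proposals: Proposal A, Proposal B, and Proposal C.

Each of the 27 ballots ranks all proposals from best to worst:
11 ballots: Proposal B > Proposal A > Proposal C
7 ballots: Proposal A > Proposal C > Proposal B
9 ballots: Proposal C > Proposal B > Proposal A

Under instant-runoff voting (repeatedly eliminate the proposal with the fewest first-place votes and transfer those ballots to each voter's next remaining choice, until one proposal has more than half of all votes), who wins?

Proposal C

Round 1: Proposal A 7, Proposal B 11, Proposal C 9. Proposal A eliminated.
Round 2: Proposal B 11, Proposal C 16. Proposal C has a majority (≥14).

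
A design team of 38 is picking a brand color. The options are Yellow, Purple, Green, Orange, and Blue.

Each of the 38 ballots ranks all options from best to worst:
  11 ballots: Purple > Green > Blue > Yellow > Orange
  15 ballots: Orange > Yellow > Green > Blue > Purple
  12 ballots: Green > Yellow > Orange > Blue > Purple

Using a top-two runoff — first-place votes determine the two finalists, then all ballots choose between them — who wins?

Green

Round 1 first-place votes: Yellow 0, Purple 11, Green 12, Orange 15, Blue 0. Orange and Green advance.
Runoff: Orange is ranked above Green on 15 ballots, Green above Orange on 23.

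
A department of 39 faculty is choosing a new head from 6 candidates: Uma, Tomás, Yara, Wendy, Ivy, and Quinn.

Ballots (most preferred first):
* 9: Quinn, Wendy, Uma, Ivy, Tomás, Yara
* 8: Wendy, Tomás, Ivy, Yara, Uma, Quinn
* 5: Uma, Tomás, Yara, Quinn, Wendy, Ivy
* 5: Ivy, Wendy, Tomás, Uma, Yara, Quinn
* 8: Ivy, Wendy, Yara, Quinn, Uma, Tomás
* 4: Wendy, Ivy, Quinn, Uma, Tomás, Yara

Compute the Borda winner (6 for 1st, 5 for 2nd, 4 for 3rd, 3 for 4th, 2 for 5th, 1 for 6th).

Wendy

Uma: 9×4 + 8×2 + 5×6 + 5×3 + 8×2 + 4×3 = 125
Tomás: 9×2 + 8×5 + 5×5 + 5×4 + 8×1 + 4×2 = 119
Yara: 9×1 + 8×3 + 5×4 + 5×2 + 8×4 + 4×1 = 99
Wendy: 9×5 + 8×6 + 5×2 + 5×5 + 8×5 + 4×6 = 192
Ivy: 9×3 + 8×4 + 5×1 + 5×6 + 8×6 + 4×5 = 162
Quinn: 9×6 + 8×1 + 5×3 + 5×1 + 8×3 + 4×4 = 122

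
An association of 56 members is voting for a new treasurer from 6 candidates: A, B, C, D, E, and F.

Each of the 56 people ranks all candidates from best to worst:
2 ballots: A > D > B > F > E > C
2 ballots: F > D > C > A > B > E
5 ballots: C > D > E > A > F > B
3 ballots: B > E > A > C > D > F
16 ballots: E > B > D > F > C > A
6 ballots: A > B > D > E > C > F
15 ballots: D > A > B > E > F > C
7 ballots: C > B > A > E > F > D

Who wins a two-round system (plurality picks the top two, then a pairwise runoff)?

D

Round 1 first-place votes: A 8, B 3, C 12, D 15, E 16, F 2. E and D advance.
Runoff: E is ranked above D on 26 ballots, D above E on 30.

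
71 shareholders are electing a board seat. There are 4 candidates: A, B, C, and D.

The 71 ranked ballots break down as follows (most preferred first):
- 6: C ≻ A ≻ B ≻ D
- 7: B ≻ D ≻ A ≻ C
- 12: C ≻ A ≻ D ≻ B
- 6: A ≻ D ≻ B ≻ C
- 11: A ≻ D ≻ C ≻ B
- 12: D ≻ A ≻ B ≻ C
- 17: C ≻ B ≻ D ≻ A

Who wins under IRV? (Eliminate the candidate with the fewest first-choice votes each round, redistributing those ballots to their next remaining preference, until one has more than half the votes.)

Round 1: A 17, B 7, C 35, D 12. B eliminated.
Round 2: A 17, C 35, D 19. A eliminated.
Round 3: C 35, D 36. D has a majority (≥36).

D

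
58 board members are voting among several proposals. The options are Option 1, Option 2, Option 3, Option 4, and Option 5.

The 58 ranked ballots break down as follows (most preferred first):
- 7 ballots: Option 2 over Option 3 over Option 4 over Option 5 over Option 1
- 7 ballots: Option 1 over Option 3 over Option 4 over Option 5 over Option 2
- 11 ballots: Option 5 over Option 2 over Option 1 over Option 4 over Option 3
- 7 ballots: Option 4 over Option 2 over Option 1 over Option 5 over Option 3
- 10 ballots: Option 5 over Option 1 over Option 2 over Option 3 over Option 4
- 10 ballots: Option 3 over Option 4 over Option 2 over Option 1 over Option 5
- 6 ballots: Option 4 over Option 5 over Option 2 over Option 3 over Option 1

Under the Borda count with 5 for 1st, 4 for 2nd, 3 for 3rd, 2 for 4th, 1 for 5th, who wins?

Option 1: 7×1 + 7×5 + 11×3 + 7×3 + 10×4 + 10×2 + 6×1 = 162
Option 2: 7×5 + 7×1 + 11×4 + 7×4 + 10×3 + 10×3 + 6×3 = 192
Option 3: 7×4 + 7×4 + 11×1 + 7×1 + 10×2 + 10×5 + 6×2 = 156
Option 4: 7×3 + 7×3 + 11×2 + 7×5 + 10×1 + 10×4 + 6×5 = 179
Option 5: 7×2 + 7×2 + 11×5 + 7×2 + 10×5 + 10×1 + 6×4 = 181

Option 2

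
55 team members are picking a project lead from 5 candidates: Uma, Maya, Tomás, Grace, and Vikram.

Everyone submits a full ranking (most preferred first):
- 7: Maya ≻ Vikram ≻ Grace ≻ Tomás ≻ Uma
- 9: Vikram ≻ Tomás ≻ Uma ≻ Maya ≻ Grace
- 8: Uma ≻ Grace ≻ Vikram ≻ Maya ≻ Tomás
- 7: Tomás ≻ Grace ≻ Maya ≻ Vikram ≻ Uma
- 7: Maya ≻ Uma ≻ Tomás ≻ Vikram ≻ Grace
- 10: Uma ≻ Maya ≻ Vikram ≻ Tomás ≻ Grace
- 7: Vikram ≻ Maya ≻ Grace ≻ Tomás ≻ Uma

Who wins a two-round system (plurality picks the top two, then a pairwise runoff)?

Round 1 first-place votes: Uma 18, Maya 14, Tomás 7, Grace 0, Vikram 16. Uma and Vikram advance.
Runoff: Uma is ranked above Vikram on 25 ballots, Vikram above Uma on 30.

Vikram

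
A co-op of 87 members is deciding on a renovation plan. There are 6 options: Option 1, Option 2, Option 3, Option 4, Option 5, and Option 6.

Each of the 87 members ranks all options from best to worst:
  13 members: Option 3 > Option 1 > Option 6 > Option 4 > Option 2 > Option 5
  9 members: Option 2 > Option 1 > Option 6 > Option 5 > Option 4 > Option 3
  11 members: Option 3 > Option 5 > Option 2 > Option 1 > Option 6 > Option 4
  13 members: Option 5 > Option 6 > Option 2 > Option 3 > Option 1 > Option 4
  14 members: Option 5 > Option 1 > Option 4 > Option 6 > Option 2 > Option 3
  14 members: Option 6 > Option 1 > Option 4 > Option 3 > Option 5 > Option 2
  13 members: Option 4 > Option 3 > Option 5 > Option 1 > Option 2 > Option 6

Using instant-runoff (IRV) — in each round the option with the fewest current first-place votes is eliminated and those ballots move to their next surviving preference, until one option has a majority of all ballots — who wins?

Round 1: Option 1 0, Option 2 9, Option 3 24, Option 4 13, Option 5 27, Option 6 14. Option 1 eliminated.
Round 2: Option 2 9, Option 3 24, Option 4 13, Option 5 27, Option 6 14. Option 2 eliminated.
Round 3: Option 3 24, Option 4 13, Option 5 27, Option 6 23. Option 4 eliminated.
Round 4: Option 3 37, Option 5 27, Option 6 23. Option 6 eliminated.
Round 5: Option 3 51, Option 5 36. Option 3 has a majority (≥44).

Option 3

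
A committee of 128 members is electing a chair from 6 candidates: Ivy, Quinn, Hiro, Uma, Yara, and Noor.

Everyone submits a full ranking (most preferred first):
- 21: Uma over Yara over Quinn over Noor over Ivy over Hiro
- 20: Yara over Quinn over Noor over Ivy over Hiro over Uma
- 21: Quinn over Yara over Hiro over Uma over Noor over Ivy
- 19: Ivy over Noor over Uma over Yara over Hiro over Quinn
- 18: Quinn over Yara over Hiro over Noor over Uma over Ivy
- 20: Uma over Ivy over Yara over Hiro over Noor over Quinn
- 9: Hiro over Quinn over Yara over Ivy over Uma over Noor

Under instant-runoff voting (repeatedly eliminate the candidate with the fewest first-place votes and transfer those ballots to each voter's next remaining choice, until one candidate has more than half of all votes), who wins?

Quinn

Round 1: Ivy 19, Quinn 39, Hiro 9, Uma 41, Yara 20, Noor 0. Noor eliminated.
Round 2: Ivy 19, Quinn 39, Hiro 9, Uma 41, Yara 20. Hiro eliminated.
Round 3: Ivy 19, Quinn 48, Uma 41, Yara 20. Ivy eliminated.
Round 4: Quinn 48, Uma 60, Yara 20. Yara eliminated.
Round 5: Quinn 68, Uma 60. Quinn has a majority (≥65).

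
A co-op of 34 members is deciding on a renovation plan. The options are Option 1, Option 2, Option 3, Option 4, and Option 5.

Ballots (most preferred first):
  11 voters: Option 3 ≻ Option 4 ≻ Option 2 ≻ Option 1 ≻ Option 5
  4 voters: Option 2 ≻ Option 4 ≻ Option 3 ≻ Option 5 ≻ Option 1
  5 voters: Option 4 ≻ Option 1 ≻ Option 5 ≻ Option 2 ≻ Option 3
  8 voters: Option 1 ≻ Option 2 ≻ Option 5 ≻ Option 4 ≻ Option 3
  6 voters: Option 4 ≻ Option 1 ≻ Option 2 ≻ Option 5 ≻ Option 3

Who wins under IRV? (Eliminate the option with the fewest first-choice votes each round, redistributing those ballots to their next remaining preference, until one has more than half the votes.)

Round 1: Option 1 8, Option 2 4, Option 3 11, Option 4 11, Option 5 0. Option 5 eliminated.
Round 2: Option 1 8, Option 2 4, Option 3 11, Option 4 11. Option 2 eliminated.
Round 3: Option 1 8, Option 3 11, Option 4 15. Option 1 eliminated.
Round 4: Option 3 11, Option 4 23. Option 4 has a majority (≥18).

Option 4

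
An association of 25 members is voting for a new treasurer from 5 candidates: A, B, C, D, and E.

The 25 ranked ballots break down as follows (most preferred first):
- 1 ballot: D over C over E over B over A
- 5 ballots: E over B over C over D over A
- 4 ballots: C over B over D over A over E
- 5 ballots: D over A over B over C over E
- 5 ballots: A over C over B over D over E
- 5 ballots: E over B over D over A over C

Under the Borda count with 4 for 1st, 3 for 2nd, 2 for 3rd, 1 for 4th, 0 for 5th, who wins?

A: 1×0 + 5×0 + 4×1 + 5×3 + 5×4 + 5×1 = 44
B: 1×1 + 5×3 + 4×3 + 5×2 + 5×2 + 5×3 = 63
C: 1×3 + 5×2 + 4×4 + 5×1 + 5×3 + 5×0 = 49
D: 1×4 + 5×1 + 4×2 + 5×4 + 5×1 + 5×2 = 52
E: 1×2 + 5×4 + 4×0 + 5×0 + 5×0 + 5×4 = 42

B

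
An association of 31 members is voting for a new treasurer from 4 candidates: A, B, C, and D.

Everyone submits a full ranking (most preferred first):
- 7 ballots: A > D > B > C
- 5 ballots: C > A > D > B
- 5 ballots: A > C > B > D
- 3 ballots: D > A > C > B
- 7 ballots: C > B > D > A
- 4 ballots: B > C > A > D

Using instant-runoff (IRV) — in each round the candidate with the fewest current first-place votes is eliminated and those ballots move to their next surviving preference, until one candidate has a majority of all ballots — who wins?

C

Round 1: A 12, B 4, C 12, D 3. D eliminated.
Round 2: A 15, B 4, C 12. B eliminated.
Round 3: A 15, C 16. C has a majority (≥16).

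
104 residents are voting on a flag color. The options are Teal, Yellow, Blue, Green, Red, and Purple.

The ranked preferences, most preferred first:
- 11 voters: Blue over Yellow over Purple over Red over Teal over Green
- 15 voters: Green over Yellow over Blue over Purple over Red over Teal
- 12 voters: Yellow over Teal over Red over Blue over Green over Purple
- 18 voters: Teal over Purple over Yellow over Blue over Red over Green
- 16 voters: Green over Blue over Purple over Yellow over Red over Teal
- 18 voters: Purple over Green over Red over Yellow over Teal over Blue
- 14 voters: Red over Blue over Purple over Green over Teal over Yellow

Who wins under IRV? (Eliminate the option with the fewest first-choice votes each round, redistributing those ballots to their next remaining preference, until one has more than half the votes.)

Purple

Round 1: Teal 18, Yellow 12, Blue 11, Green 31, Red 14, Purple 18. Blue eliminated.
Round 2: Teal 18, Yellow 23, Green 31, Red 14, Purple 18. Red eliminated.
Round 3: Teal 18, Yellow 23, Green 31, Purple 32. Teal eliminated.
Round 4: Yellow 23, Green 31, Purple 50. Yellow eliminated.
Round 5: Green 43, Purple 61. Purple has a majority (≥53).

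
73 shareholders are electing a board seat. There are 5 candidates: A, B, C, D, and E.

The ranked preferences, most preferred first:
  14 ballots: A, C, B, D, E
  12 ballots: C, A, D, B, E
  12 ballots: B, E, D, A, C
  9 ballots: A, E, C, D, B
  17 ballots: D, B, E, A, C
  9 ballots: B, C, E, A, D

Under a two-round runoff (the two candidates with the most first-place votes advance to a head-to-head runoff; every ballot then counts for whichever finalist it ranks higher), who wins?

Round 1 first-place votes: A 23, B 21, C 12, D 17, E 0. A and B advance.
Runoff: A is ranked above B on 35 ballots, B above A on 38.

B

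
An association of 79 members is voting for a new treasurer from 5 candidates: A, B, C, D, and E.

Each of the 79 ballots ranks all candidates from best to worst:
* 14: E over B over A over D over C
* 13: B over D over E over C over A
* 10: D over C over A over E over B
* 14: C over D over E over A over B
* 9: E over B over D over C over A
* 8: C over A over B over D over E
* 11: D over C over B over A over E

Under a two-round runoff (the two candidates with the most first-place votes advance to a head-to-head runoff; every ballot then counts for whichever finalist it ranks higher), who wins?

C

Round 1 first-place votes: A 0, B 13, C 22, D 21, E 23. E and C advance.
Runoff: E is ranked above C on 36 ballots, C above E on 43.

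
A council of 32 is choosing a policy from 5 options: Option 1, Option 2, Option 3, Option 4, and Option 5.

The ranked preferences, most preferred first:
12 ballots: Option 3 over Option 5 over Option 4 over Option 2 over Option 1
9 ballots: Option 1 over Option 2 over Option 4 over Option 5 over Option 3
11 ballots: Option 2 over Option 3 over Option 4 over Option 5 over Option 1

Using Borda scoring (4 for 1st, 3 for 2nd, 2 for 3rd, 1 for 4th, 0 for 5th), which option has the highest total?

Option 1: 12×0 + 9×4 + 11×0 = 36
Option 2: 12×1 + 9×3 + 11×4 = 83
Option 3: 12×4 + 9×0 + 11×3 = 81
Option 4: 12×2 + 9×2 + 11×2 = 64
Option 5: 12×3 + 9×1 + 11×1 = 56

Option 2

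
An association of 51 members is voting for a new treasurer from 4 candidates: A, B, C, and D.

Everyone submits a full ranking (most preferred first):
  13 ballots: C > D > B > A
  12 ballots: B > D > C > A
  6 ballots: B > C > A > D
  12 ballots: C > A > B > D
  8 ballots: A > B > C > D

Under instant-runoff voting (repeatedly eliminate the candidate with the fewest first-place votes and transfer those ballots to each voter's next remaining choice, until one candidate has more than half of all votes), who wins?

Round 1: A 8, B 18, C 25, D 0. D eliminated.
Round 2: A 8, B 18, C 25. A eliminated.
Round 3: B 26, C 25. B has a majority (≥26).

B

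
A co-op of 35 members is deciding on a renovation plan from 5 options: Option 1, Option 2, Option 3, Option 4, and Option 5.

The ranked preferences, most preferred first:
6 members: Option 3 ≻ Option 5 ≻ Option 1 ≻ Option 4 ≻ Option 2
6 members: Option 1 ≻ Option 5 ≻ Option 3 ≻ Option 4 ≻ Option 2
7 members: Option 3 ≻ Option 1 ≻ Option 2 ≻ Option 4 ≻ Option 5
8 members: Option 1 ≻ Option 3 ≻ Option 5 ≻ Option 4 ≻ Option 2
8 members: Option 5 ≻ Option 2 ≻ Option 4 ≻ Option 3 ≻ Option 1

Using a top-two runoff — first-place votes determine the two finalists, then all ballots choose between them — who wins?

Round 1 first-place votes: Option 1 14, Option 2 0, Option 3 13, Option 4 0, Option 5 8. Option 1 and Option 3 advance.
Runoff: Option 1 is ranked above Option 3 on 14 ballots, Option 3 above Option 1 on 21.

Option 3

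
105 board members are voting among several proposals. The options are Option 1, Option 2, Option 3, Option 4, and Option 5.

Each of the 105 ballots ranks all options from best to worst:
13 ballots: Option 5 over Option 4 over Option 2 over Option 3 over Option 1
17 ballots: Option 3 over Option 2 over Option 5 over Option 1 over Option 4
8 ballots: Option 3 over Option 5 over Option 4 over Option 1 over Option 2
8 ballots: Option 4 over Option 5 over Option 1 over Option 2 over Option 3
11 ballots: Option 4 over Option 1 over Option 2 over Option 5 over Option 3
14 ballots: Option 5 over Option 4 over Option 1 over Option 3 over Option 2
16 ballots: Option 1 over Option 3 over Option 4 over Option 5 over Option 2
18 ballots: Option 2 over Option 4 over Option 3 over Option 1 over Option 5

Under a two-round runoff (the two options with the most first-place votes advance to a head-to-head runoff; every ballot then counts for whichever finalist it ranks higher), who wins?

Option 3

Round 1 first-place votes: Option 1 16, Option 2 18, Option 3 25, Option 4 19, Option 5 27. Option 5 and Option 3 advance.
Runoff: Option 5 is ranked above Option 3 on 46 ballots, Option 3 above Option 5 on 59.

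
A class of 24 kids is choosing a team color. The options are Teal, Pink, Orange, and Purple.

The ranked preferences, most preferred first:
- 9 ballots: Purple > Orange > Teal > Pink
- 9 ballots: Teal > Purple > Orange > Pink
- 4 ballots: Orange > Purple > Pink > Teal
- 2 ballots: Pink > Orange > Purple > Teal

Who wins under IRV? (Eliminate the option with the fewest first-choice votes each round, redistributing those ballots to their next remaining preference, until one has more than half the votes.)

Round 1: Teal 9, Pink 2, Orange 4, Purple 9. Pink eliminated.
Round 2: Teal 9, Orange 6, Purple 9. Orange eliminated.
Round 3: Teal 9, Purple 15. Purple has a majority (≥13).

Purple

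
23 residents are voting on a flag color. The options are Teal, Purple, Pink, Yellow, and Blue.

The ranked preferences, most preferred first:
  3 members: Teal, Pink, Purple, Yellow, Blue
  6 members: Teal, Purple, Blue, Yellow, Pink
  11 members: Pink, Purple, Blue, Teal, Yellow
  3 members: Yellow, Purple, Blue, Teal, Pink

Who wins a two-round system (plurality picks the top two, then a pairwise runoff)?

Round 1 first-place votes: Teal 9, Purple 0, Pink 11, Yellow 3, Blue 0. Pink and Teal advance.
Runoff: Pink is ranked above Teal on 11 ballots, Teal above Pink on 12.

Teal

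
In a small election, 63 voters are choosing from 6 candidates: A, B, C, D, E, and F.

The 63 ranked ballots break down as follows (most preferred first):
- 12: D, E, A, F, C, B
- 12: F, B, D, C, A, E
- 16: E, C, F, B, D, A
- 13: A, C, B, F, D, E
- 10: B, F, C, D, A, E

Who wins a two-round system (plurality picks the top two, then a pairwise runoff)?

Round 1 first-place votes: A 13, B 10, C 0, D 12, E 16, F 12. E and A advance.
Runoff: E is ranked above A on 28 ballots, A above E on 35.

A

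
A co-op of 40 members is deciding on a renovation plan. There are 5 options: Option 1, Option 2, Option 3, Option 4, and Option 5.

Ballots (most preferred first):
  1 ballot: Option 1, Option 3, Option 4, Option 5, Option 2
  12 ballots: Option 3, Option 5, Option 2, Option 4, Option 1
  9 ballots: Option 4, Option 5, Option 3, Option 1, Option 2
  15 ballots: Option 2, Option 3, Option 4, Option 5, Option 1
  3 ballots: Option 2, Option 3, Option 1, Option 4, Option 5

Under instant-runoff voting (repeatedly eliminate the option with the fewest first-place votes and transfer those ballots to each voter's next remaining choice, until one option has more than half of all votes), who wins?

Option 3

Round 1: Option 1 1, Option 2 18, Option 3 12, Option 4 9, Option 5 0. Option 5 eliminated.
Round 2: Option 1 1, Option 2 18, Option 3 12, Option 4 9. Option 1 eliminated.
Round 3: Option 2 18, Option 3 13, Option 4 9. Option 4 eliminated.
Round 4: Option 2 18, Option 3 22. Option 3 has a majority (≥21).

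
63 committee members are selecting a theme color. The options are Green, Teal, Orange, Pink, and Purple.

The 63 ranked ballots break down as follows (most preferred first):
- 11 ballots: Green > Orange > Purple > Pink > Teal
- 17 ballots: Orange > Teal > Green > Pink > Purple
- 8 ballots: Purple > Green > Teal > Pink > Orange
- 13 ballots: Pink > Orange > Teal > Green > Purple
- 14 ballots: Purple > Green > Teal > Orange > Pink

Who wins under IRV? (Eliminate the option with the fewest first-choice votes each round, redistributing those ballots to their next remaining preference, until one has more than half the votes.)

Round 1: Green 11, Teal 0, Orange 17, Pink 13, Purple 22. Teal eliminated.
Round 2: Green 11, Orange 17, Pink 13, Purple 22. Green eliminated.
Round 3: Orange 28, Pink 13, Purple 22. Pink eliminated.
Round 4: Orange 41, Purple 22. Orange has a majority (≥32).

Orange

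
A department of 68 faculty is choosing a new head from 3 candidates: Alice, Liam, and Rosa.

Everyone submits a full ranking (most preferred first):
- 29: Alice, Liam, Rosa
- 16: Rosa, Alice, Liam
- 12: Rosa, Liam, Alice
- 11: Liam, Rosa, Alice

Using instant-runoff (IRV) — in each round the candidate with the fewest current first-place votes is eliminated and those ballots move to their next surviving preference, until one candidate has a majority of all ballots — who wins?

Round 1: Alice 29, Liam 11, Rosa 28. Liam eliminated.
Round 2: Alice 29, Rosa 39. Rosa has a majority (≥35).

Rosa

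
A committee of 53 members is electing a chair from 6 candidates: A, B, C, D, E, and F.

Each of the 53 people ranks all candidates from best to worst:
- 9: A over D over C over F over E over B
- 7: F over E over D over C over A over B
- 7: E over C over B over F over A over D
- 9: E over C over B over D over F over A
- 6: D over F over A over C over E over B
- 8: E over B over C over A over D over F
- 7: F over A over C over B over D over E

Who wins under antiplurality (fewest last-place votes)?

Last-place votes: A 9, B 22, C 0, D 7, E 7, F 8.

C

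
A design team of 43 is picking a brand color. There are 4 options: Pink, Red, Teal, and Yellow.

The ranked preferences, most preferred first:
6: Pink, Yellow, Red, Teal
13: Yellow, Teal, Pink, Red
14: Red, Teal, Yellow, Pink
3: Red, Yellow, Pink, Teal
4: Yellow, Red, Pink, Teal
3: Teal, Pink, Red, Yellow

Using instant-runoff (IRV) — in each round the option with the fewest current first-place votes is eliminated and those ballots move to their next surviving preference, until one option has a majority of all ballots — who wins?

Yellow

Round 1: Pink 6, Red 17, Teal 3, Yellow 17. Teal eliminated.
Round 2: Pink 9, Red 17, Yellow 17. Pink eliminated.
Round 3: Red 20, Yellow 23. Yellow has a majority (≥22).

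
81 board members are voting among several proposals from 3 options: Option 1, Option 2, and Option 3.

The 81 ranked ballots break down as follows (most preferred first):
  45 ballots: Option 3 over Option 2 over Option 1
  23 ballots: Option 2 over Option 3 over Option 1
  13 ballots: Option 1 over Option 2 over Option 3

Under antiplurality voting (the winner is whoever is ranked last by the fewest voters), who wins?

Last-place votes: Option 1 68, Option 2 0, Option 3 13.

Option 2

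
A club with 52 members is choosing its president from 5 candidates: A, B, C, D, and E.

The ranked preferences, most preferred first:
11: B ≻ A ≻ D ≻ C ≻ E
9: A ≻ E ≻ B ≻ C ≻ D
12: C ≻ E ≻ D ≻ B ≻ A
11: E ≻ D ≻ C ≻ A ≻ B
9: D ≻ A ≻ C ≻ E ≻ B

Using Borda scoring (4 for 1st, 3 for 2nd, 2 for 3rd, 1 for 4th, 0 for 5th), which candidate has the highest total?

A: 11×3 + 9×4 + 12×0 + 11×1 + 9×3 = 107
B: 11×4 + 9×2 + 12×1 + 11×0 + 9×0 = 74
C: 11×1 + 9×1 + 12×4 + 11×2 + 9×2 = 108
D: 11×2 + 9×0 + 12×2 + 11×3 + 9×4 = 115
E: 11×0 + 9×3 + 12×3 + 11×4 + 9×1 = 116

E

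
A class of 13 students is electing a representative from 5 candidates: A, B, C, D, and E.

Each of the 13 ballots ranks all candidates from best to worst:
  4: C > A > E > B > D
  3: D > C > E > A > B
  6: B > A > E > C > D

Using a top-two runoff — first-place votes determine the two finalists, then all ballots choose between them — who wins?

C

Round 1 first-place votes: A 0, B 6, C 4, D 3, E 0. B and C advance.
Runoff: B is ranked above C on 6 ballots, C above B on 7.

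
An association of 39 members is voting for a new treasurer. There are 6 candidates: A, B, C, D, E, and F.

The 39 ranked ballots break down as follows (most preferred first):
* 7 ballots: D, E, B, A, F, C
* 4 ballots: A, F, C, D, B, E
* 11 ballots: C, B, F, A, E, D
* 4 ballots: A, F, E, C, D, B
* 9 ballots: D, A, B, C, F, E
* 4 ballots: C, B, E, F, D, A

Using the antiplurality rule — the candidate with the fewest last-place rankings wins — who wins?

F

Last-place votes: A 4, B 4, C 7, D 11, E 13, F 0.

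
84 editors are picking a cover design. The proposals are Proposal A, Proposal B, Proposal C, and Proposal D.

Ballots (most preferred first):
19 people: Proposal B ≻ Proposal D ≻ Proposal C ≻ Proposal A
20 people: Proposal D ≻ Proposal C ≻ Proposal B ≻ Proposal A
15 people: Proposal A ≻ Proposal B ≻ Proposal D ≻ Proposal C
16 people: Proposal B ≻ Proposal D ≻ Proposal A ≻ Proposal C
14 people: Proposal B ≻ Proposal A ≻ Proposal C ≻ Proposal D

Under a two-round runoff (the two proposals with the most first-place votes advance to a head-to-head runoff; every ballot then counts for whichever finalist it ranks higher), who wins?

Proposal B

Round 1 first-place votes: Proposal A 15, Proposal B 49, Proposal C 0, Proposal D 20. Proposal B and Proposal D advance.
Runoff: Proposal B is ranked above Proposal D on 64 ballots, Proposal D above Proposal B on 20.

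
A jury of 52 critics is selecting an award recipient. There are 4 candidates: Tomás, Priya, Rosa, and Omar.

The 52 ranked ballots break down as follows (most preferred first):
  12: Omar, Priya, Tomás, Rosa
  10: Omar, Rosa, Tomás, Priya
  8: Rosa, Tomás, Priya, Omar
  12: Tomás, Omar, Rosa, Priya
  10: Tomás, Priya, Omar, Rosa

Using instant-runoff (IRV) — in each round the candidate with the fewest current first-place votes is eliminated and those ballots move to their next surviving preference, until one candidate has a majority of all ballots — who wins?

Round 1: Tomás 22, Priya 0, Rosa 8, Omar 22. Priya eliminated.
Round 2: Tomás 22, Rosa 8, Omar 22. Rosa eliminated.
Round 3: Tomás 30, Omar 22. Tomás has a majority (≥27).

Tomás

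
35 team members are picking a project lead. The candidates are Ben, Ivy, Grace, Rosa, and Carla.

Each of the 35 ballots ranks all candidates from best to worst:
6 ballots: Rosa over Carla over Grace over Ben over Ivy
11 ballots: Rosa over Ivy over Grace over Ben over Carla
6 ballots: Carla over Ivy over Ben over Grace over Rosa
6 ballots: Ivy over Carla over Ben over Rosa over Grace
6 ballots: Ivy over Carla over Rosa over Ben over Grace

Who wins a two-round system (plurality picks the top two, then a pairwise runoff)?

Round 1 first-place votes: Ben 0, Ivy 12, Grace 0, Rosa 17, Carla 6. Rosa and Ivy advance.
Runoff: Rosa is ranked above Ivy on 17 ballots, Ivy above Rosa on 18.

Ivy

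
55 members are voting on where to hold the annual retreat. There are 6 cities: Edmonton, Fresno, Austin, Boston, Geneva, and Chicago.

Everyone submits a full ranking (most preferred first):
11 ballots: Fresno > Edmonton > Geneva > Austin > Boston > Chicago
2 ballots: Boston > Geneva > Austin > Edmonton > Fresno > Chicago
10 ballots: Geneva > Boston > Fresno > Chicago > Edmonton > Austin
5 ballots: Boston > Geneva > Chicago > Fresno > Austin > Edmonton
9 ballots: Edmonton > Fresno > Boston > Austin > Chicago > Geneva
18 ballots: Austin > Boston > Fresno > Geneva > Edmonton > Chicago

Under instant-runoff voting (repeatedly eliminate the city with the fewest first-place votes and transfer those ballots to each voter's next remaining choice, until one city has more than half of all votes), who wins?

Fresno

Round 1: Edmonton 9, Fresno 11, Austin 18, Boston 7, Geneva 10, Chicago 0. Chicago eliminated.
Round 2: Edmonton 9, Fresno 11, Austin 18, Boston 7, Geneva 10. Boston eliminated.
Round 3: Edmonton 9, Fresno 11, Austin 18, Geneva 17. Edmonton eliminated.
Round 4: Fresno 20, Austin 18, Geneva 17. Geneva eliminated.
Round 5: Fresno 35, Austin 20. Fresno has a majority (≥28).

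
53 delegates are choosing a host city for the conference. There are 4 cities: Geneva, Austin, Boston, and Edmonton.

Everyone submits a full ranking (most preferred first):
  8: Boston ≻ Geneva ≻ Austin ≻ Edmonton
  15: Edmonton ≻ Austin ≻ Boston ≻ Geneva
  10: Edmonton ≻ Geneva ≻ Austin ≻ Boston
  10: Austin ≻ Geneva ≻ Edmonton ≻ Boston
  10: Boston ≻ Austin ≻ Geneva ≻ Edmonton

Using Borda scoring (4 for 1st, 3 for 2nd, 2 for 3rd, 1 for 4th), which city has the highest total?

Austin

Geneva: 8×3 + 15×1 + 10×3 + 10×3 + 10×2 = 119
Austin: 8×2 + 15×3 + 10×2 + 10×4 + 10×3 = 151
Boston: 8×4 + 15×2 + 10×1 + 10×1 + 10×4 = 122
Edmonton: 8×1 + 15×4 + 10×4 + 10×2 + 10×1 = 138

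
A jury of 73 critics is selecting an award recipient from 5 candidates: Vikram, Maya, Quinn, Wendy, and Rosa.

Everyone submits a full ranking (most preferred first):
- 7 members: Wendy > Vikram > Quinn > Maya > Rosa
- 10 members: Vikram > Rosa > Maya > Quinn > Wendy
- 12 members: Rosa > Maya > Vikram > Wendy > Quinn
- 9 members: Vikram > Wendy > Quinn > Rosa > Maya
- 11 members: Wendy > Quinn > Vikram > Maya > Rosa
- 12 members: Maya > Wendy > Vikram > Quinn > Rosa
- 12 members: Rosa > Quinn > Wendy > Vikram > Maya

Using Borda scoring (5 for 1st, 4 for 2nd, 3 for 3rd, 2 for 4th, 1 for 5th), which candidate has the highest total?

Vikram

Vikram: 7×4 + 10×5 + 12×3 + 9×5 + 11×3 + 12×3 + 12×2 = 252
Maya: 7×2 + 10×3 + 12×4 + 9×1 + 11×2 + 12×5 + 12×1 = 195
Quinn: 7×3 + 10×2 + 12×1 + 9×3 + 11×4 + 12×2 + 12×4 = 196
Wendy: 7×5 + 10×1 + 12×2 + 9×4 + 11×5 + 12×4 + 12×3 = 244
Rosa: 7×1 + 10×4 + 12×5 + 9×2 + 11×1 + 12×1 + 12×5 = 208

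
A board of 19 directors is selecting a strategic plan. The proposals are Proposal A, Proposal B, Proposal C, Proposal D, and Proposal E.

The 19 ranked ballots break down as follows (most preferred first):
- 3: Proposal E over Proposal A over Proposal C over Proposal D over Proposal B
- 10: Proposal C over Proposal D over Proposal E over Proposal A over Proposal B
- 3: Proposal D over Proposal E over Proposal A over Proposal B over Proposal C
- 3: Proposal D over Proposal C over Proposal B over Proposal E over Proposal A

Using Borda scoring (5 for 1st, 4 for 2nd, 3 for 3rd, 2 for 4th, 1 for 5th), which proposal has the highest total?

Proposal A: 3×4 + 10×2 + 3×3 + 3×1 = 44
Proposal B: 3×1 + 10×1 + 3×2 + 3×3 = 28
Proposal C: 3×3 + 10×5 + 3×1 + 3×4 = 74
Proposal D: 3×2 + 10×4 + 3×5 + 3×5 = 76
Proposal E: 3×5 + 10×3 + 3×4 + 3×2 = 63

Proposal D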